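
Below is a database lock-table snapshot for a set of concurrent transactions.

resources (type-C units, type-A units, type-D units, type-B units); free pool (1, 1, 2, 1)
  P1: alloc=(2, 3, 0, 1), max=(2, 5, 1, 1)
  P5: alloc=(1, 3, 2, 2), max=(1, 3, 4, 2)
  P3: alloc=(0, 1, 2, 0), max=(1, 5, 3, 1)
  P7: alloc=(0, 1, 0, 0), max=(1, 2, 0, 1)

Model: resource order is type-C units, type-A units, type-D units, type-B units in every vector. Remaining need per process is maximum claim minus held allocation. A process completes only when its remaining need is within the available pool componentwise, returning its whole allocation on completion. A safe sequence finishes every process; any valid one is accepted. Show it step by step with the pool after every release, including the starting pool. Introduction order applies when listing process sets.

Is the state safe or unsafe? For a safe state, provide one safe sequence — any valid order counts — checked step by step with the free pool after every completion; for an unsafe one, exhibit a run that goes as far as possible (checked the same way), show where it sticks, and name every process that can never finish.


SAFE — a valid safe sequence is P5, P7, P1, P3.
Key observation: P5 is the earliest step where a requested resource binds exactly: need (0, 0, 2, 0), pool (1, 1, 2, 1) at its turn.
Walking it through:
  pool = (1, 1, 2, 1)
  P5 needs (0, 0, 2, 0) <= (1, 1, 2, 1) -> finishes; pool += (1, 3, 2, 2) = (2, 4, 4, 3)
  P7 needs (1, 1, 0, 1) <= (2, 4, 4, 3) -> finishes; pool += (0, 1, 0, 0) = (2, 5, 4, 3)
  P1 needs (0, 2, 1, 0) <= (2, 5, 4, 3) -> finishes; pool += (2, 3, 0, 1) = (4, 8, 4, 4)
  P3 needs (1, 4, 1, 1) <= (4, 8, 4, 4) -> finishes; pool += (0, 1, 2, 0) = (4, 9, 6, 4)


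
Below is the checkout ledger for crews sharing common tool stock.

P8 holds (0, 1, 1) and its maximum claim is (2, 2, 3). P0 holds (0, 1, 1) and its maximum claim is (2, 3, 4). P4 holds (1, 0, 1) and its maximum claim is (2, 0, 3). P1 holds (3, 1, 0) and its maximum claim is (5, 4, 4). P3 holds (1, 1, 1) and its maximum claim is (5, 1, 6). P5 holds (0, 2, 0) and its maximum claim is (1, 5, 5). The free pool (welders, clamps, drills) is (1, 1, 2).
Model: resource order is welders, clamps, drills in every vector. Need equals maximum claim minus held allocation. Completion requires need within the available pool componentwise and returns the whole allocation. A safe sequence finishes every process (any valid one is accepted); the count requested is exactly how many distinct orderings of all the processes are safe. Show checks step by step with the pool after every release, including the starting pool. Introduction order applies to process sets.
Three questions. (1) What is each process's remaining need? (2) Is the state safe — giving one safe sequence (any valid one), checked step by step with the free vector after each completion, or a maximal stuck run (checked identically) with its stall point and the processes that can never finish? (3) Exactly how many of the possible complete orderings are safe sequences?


(1) Outstanding need per process (order welders, clamps, drills):
  P8: (2, 1, 2)
  P0: (2, 2, 3)
  P4: (1, 0, 2)
  P1: (2, 3, 4)
  P3: (4, 0, 5)
  P5: (1, 3, 5)
(2) SAFE — a valid safe sequence is P4, P8, P0, P5, P1, P3.
Key observation: at P4 the run first touches a limit — (1, 0, 2) against (1, 1, 2), exact on a resource it actually requests.
Verifying each step:
  pool = (1, 1, 2)
  P4 needs (1, 0, 2) <= (1, 1, 2) -> finishes; pool += (1, 0, 1) = (2, 1, 3)
  P8 needs (2, 1, 2) <= (2, 1, 3) -> finishes; pool += (0, 1, 1) = (2, 2, 4)
  P0 needs (2, 2, 3) <= (2, 2, 4) -> finishes; pool += (0, 1, 1) = (2, 3, 5)
  P5 needs (1, 3, 5) <= (2, 3, 5) -> finishes; pool += (0, 2, 0) = (2, 5, 5)
  P1 needs (2, 3, 4) <= (2, 5, 5) -> finishes; pool += (3, 1, 0) = (5, 6, 5)
  P3 needs (4, 0, 5) <= (5, 6, 5) -> finishes; pool += (1, 1, 1) = (6, 7, 6)
(3) Exactly 3 of the possible complete orderings are safe sequences.


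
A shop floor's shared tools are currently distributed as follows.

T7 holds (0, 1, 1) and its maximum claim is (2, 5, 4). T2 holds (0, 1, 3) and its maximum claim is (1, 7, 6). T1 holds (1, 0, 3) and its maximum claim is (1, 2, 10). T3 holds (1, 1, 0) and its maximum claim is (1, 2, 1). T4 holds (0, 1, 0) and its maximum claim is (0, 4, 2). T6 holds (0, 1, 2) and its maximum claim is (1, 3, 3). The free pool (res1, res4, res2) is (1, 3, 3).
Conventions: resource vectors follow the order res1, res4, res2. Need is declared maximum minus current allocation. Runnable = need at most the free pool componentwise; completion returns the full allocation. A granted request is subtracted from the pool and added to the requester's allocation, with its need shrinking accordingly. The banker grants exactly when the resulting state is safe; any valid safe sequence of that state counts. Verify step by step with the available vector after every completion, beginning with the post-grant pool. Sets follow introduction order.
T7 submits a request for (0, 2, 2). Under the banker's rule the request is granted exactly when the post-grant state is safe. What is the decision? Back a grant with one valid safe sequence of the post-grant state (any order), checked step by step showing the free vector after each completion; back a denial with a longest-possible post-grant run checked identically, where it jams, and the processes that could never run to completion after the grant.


GRANT — the state after the grant stays safe, e.g. via T3, T6, T7, T2, T4, T1.
Key observation: the transfer keeps a workable pool ((1, 1, 1)); T3 starts the safe sequence.
Check on the post-grant state, step by step:
  pool = (1, 1, 1)
  T3 needs (0, 1, 1) <= (1, 1, 1) -> finishes; pool += (1, 1, 0) = (2, 2, 1)
  T6 needs (1, 2, 1) <= (2, 2, 1) -> finishes; pool += (0, 1, 2) = (2, 3, 3)
  T7 needs (2, 2, 1) <= (2, 3, 3) -> finishes; pool += (0, 3, 3) = (2, 6, 6)
  T2 needs (1, 6, 3) <= (2, 6, 6) -> finishes; pool += (0, 1, 3) = (2, 7, 9)
  T4 needs (0, 3, 2) <= (2, 7, 9) -> finishes; pool += (0, 1, 0) = (2, 8, 9)
  T1 needs (0, 2, 7) <= (2, 8, 9) -> finishes; pool += (1, 0, 3) = (3, 8, 12)


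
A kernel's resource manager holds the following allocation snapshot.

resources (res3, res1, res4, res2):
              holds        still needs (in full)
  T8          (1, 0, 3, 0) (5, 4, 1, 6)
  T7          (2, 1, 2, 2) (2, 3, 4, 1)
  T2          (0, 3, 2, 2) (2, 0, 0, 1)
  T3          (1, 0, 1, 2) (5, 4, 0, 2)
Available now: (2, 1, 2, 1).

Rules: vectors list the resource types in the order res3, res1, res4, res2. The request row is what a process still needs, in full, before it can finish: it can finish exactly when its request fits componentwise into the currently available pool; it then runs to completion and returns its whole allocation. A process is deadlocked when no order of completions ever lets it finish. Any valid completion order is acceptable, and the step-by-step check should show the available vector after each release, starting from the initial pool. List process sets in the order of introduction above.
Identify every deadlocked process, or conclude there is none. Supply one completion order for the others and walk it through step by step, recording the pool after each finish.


Deadlocked set: T8 and T3.
Key observation: no order helps: past T2, T7, the free pool tops out at (4, 5, 6, 5), below what each blocked process needs in res3.
The rest can finish in the order T2, T7. Step-by-step check:
  pool = (2, 1, 2, 1)
  T2 needs (2, 0, 0, 1) <= (2, 1, 2, 1) -> finishes; pool += (0, 3, 2, 2) = (2, 4, 4, 3)
  T7 needs (2, 3, 4, 1) <= (2, 4, 4, 3) -> finishes; pool += (2, 1, 2, 2) = (4, 5, 6, 5)
The stuck group stays short no matter what:
  blocked: T8 wants (5, 4, 1, 6), pool (4, 5, 6, 5) — not enough res3 and res2
  blocked: T3 wants (5, 4, 0, 2), pool (4, 5, 6, 5) — not enough res3


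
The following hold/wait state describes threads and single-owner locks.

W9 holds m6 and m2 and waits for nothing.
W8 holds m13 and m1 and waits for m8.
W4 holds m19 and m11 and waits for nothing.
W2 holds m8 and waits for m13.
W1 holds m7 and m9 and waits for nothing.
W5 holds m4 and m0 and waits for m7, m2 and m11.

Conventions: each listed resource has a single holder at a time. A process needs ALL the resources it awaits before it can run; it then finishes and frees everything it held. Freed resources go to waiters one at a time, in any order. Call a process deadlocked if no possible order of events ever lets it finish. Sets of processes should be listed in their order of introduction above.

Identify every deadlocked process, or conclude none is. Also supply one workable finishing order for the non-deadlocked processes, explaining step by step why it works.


Deadlocked set: W8 and W2.
Key observation: W8 -> W2 -> W8 is a circular wait — nothing in it can go first; no other process is dragged down with it.
One completion order for the rest: W4, W9, W1, W5.
Walking it through:
  run W4 (it waits on nothing); releases m19 and m11
  run W9 (it waits on nothing); releases m6 and m2
  run W1 (it waits on nothing); releases m7 and m9
  W5: everything it awaited (m7, m2 and m11) is free; runs, freeing m4 and m0


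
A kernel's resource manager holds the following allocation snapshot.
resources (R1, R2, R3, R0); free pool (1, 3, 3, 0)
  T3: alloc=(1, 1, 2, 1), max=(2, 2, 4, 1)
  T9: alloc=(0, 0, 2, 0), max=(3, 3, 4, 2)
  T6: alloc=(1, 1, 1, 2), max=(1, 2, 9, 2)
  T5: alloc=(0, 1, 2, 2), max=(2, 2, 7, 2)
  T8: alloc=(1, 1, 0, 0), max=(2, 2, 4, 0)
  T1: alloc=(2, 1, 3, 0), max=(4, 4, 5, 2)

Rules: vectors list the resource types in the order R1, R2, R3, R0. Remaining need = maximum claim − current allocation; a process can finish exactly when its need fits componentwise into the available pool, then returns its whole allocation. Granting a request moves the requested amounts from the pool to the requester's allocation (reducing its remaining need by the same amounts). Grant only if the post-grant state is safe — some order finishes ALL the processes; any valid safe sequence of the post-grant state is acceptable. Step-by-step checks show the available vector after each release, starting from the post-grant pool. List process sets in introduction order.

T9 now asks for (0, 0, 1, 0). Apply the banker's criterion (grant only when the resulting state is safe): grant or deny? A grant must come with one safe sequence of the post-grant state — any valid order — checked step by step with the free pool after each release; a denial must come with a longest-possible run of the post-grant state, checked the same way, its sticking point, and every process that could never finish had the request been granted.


DENY: after the grant no complete ordering would exist.
Key observation: after T3, T8 the pool peaks at (3, 5, 4, 1), and each blocked process is short somewhere: T9 on R0; T6 on R3; T5 on R3; T1 on R0.
On the post-grant state, T3, T8 is a maximal run — nothing extends it. Check, step by step:
  pool = (1, 3, 2, 0)
  T3 needs (1, 1, 2, 0) <= (1, 3, 2, 0) -> finishes; pool += (1, 1, 2, 1) = (2, 4, 4, 1)
  T8 needs (1, 1, 4, 0) <= (2, 4, 4, 1) -> finishes; pool += (1, 1, 0, 0) = (3, 5, 4, 1)
  blocked: T9 wants (3, 3, 1, 2), pool (3, 5, 4, 1) — not enough R0
  blocked: T6 wants (0, 1, 8, 0), pool (3, 5, 4, 1) — not enough R3
  blocked: T5 wants (2, 1, 5, 0), pool (3, 5, 4, 1) — not enough R3
  blocked: T1 wants (2, 3, 2, 2), pool (3, 5, 4, 1) — not enough R0
Had the request been granted, T9, T6, T5 and T1 could never finish.


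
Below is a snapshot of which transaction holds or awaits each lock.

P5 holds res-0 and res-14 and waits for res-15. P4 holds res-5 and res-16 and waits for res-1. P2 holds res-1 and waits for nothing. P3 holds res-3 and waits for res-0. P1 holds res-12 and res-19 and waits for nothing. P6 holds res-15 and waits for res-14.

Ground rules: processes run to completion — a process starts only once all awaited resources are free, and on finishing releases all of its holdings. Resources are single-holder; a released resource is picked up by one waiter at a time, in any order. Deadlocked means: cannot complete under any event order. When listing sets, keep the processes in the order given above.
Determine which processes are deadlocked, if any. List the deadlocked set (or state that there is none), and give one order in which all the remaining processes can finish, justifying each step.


The deadlocked set is P5, P3 and P6.
Key observation: the knot is the closed ring of waits P5 -> P6 -> P5; P3 waits into the deadlock from upstream.
The rest can finish in the order P2, P1, P4.
Step-by-step check:
  P2 waits on nothing -> runs at once and releases res-1
  P1 waits on nothing -> runs at once and releases res-12 and res-19
  run P4 (all its waits — res-1 — are resolved); releases res-5 and res-16


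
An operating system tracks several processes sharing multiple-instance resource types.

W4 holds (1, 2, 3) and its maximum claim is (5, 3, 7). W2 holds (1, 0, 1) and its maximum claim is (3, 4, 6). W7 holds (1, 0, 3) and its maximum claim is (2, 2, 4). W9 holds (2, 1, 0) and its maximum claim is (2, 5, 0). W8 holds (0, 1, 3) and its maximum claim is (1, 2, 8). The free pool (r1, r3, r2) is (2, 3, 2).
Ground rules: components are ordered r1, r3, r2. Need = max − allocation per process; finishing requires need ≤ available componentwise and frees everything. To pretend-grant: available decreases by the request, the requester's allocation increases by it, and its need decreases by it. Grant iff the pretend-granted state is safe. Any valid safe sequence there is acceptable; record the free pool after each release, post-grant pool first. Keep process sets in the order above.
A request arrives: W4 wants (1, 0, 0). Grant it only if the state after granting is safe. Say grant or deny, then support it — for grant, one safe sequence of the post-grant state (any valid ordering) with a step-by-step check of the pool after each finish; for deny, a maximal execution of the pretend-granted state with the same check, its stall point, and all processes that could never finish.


GRANT: granting preserves safety; a valid post-grant sequence is W7, W8, W9, W4, W2.
Key observation: granting shrinks the pool to (1, 3, 2), yet W7 still fits and the chain goes through.
Check on the post-grant state, step by step:
  pool = (1, 3, 2)
  W7: need (1, 2, 1) fits (1, 3, 2); releases (1, 0, 3), pool now (2, 3, 5)
  W8: need (1, 1, 5) fits (2, 3, 5); releases (0, 1, 3), pool now (2, 4, 8)
  W9: need (0, 4, 0) fits (2, 4, 8); releases (2, 1, 0), pool now (4, 5, 8)
  W4: need (3, 1, 4) fits (4, 5, 8); releases (2, 2, 3), pool now (6, 7, 11)
  W2: need (2, 4, 5) fits (6, 7, 11); releases (1, 0, 1), pool now (7, 7, 12)


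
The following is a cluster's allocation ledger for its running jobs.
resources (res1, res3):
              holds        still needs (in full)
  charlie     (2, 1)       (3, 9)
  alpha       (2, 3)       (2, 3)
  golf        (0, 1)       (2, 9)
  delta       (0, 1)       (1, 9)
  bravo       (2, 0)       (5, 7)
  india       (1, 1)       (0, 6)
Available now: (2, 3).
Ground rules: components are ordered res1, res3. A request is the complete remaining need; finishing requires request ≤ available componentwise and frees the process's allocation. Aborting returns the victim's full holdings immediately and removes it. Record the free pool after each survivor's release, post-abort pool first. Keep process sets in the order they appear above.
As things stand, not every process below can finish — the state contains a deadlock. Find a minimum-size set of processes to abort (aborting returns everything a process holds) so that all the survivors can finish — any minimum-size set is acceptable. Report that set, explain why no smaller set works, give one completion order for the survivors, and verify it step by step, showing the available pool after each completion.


The answer: abort charlie and golf.
Key observation: delta could never have finished before the abort; with (2, 2) returned by charlie and golf, it fits at step 4.
No one abort is enough; case by case: charlie alone leaves golf blocked (short on res3); alpha alone leaves charlie blocked (short on res3); golf alone leaves charlie blocked (short on res3); delta alone leaves charlie blocked (short on res3); bravo alone leaves charlie blocked (short on res3); india alone leaves charlie blocked (short on res3).
One survivor order: alpha, bravo, india, delta. Step-by-step check (post-abort pool first):
  pool = (4, 5)
  alpha needs (2, 3) <= (4, 5) -> finishes; pool += (2, 3) = (6, 8)
  bravo needs (5, 7) <= (6, 8) -> finishes; pool += (2, 0) = (8, 8)
  india needs (0, 6) <= (8, 8) -> finishes; pool += (1, 1) = (9, 9)
  delta needs (1, 9) <= (9, 9) -> finishes; pool += (0, 1) = (9, 10)


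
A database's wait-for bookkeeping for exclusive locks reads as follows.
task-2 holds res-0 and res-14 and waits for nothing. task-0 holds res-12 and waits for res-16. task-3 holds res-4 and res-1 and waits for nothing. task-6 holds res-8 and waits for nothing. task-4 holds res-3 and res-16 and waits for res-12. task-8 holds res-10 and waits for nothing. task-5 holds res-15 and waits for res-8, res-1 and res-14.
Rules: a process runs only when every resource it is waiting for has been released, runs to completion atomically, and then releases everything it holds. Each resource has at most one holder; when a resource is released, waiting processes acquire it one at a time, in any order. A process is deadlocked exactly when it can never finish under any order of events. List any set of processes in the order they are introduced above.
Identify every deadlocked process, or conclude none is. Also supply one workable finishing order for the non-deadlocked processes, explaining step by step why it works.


The deadlocked set is task-0 and task-4.
Key observation: the knot is the closed ring of waits task-0 -> task-4 -> task-0; no other process is dragged down with it.
A valid finishing order for the others: task-3, task-8, task-2, task-6, task-5.
Verifying each step:
  run task-3 (it waits on nothing); releases res-4 and res-1
  run task-8 (it waits on nothing); releases res-10
  run task-2 (it waits on nothing); releases res-0 and res-14
  run task-6 (it waits on nothing); releases res-8
  run task-5 (all its waits — res-8, res-1 and res-14 — are resolved); releases res-15


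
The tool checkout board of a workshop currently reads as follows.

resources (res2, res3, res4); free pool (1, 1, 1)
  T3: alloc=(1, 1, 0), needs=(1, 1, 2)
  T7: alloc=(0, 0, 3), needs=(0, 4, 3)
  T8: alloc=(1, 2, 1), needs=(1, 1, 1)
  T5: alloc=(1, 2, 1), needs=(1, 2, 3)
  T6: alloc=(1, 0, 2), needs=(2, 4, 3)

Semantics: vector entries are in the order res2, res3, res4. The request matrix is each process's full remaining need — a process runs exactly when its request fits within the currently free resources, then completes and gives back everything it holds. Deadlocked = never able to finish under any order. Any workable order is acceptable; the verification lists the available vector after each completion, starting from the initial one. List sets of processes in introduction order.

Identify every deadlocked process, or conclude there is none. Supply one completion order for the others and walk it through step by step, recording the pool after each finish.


The deadlocked set is T7, T5 and T6.
Key observation: T8, T3 can finish, but then (3, 4, 2) is all there is, and the blocked group's res4 demands exceed it.
The rest can finish in the order T8, T3. Verifying each step:
  pool = (1, 1, 1)
  T8: need (1, 1, 1) fits (1, 1, 1); releases (1, 2, 1), pool now (2, 3, 2)
  T3: need (1, 1, 2) fits (2, 3, 2); releases (1, 1, 0), pool now (3, 4, 2)
The stuck group stays short no matter what:
  T7 still needs (0, 4, 3) but only (3, 4, 2) is free — short on res4
  T5 still needs (1, 2, 3) but only (3, 4, 2) is free — short on res4
  T6 still needs (2, 4, 3) but only (3, 4, 2) is free — short on res4


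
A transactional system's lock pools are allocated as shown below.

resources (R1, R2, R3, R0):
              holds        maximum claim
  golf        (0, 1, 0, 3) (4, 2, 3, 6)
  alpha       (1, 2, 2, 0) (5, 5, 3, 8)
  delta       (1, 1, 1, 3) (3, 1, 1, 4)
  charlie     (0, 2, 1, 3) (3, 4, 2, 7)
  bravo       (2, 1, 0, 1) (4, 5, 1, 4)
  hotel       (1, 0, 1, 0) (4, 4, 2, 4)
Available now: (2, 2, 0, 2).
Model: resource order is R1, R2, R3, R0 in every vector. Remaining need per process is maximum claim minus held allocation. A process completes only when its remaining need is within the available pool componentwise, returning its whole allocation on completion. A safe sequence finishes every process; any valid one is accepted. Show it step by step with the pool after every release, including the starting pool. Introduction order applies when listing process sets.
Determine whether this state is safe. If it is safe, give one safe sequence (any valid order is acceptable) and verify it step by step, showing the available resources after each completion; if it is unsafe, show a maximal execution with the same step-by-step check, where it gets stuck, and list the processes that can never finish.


SAFE, for example via the order delta, charlie, hotel, alpha, bravo, golf.
Key observation: delta is the earliest step where a requested resource binds exactly: need (2, 0, 0, 1), pool (2, 2, 0, 2) at its turn.
Walking it through:
  pool = (2, 2, 0, 2)
  delta needs (2, 0, 0, 1) <= (2, 2, 0, 2) -> finishes; pool += (1, 1, 1, 3) = (3, 3, 1, 5)
  charlie needs (3, 2, 1, 4) <= (3, 3, 1, 5) -> finishes; pool += (0, 2, 1, 3) = (3, 5, 2, 8)
  hotel needs (3, 4, 1, 4) <= (3, 5, 2, 8) -> finishes; pool += (1, 0, 1, 0) = (4, 5, 3, 8)
  alpha needs (4, 3, 1, 8) <= (4, 5, 3, 8) -> finishes; pool += (1, 2, 2, 0) = (5, 7, 5, 8)
  bravo needs (2, 4, 1, 3) <= (5, 7, 5, 8) -> finishes; pool += (2, 1, 0, 1) = (7, 8, 5, 9)
  golf needs (4, 1, 3, 3) <= (7, 8, 5, 9) -> finishes; pool += (0, 1, 0, 3) = (7, 9, 5, 12)


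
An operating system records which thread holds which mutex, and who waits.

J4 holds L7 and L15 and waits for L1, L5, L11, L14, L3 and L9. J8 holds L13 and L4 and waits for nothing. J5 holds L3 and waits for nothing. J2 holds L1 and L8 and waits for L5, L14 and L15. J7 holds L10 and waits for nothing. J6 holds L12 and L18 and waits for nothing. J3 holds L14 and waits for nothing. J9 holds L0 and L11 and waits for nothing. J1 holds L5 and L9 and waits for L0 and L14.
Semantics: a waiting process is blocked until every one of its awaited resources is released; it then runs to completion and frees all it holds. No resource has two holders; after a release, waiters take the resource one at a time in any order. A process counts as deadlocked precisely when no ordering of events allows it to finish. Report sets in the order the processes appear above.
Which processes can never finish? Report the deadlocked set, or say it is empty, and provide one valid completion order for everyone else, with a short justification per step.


Deadlocked set: J4 and J2.
Key observation: the loop J4 -> J2 -> J4 blocks itself forever; no other process is dragged down with it.
A valid finishing order for the others: J8, J9, J3, J6, J5, J1, J7.
Verifying each step:
  J8 waits on nothing -> runs at once and releases L13 and L4
  J9 waits on nothing -> runs at once and releases L0 and L11
  J3 waits on nothing -> runs at once and releases L14
  J6 waits on nothing -> runs at once and releases L12 and L18
  J5 waits on nothing -> runs at once and releases L3
  J1 waits on L0 and L14 — all released -> runs and releases L5 and L9
  J7 waits on nothing -> runs at once and releases L10


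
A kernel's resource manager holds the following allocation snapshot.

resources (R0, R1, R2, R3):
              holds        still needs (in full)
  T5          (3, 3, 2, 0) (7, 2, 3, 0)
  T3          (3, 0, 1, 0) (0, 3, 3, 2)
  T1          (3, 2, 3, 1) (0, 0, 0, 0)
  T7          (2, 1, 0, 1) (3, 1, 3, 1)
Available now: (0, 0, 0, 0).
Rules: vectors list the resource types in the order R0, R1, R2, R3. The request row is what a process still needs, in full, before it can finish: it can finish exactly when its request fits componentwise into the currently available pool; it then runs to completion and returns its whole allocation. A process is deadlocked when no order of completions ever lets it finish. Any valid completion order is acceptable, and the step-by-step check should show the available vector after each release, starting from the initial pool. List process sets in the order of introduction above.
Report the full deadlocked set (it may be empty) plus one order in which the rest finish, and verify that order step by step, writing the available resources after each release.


The deadlocked set is empty.
Key observation: starting with T1, each completion frees enough for the next — no one is permanently blocked.
The rest can finish in the order T1, T7, T3, T5. Verifying each step:
  pool = (0, 0, 0, 0)
  T1 needs (0, 0, 0, 0) <= (0, 0, 0, 0) -> finishes; pool += (3, 2, 3, 1) = (3, 2, 3, 1)
  T7 needs (3, 1, 3, 1) <= (3, 2, 3, 1) -> finishes; pool += (2, 1, 0, 1) = (5, 3, 3, 2)
  T3 needs (0, 3, 3, 2) <= (5, 3, 3, 2) -> finishes; pool += (3, 0, 1, 0) = (8, 3, 4, 2)
  T5 needs (7, 2, 3, 0) <= (8, 3, 4, 2) -> finishes; pool += (3, 3, 2, 0) = (11, 6, 6, 2)


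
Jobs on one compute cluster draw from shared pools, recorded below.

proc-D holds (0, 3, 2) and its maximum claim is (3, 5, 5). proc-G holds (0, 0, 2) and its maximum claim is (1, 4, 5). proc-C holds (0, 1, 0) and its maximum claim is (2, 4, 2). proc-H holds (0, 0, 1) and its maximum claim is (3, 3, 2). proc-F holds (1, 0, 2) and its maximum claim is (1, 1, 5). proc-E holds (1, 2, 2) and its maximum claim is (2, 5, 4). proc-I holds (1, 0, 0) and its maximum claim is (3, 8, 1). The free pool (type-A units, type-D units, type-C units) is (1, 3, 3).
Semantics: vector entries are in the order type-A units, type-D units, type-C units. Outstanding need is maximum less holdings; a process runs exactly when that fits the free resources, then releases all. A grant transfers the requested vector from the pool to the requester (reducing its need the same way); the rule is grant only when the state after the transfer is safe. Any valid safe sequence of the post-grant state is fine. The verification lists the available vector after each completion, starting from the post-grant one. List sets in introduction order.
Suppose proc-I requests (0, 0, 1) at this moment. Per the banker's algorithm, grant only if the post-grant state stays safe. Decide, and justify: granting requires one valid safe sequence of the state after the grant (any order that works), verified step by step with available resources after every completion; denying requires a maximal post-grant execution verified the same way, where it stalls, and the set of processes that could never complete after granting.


GRANT: granting preserves safety; a valid post-grant sequence is proc-E, proc-C, proc-F, proc-D, proc-H, proc-I, proc-G.
Key observation: after the grant the pool drops to (1, 3, 2), which still lets proc-E finish first and unwind the rest.
Verifying the post-grant state step by step:
  pool = (1, 3, 2)
  run proc-E (needs (1, 3, 2), free (1, 3, 2)); after release of (1, 2, 2) the pool is (2, 5, 4)
  run proc-C (needs (2, 3, 2), free (2, 5, 4)); after release of (0, 1, 0) the pool is (2, 6, 4)
  run proc-F (needs (0, 1, 3), free (2, 6, 4)); after release of (1, 0, 2) the pool is (3, 6, 6)
  run proc-D (needs (3, 2, 3), free (3, 6, 6)); after release of (0, 3, 2) the pool is (3, 9, 8)
  run proc-H (needs (3, 3, 1), free (3, 9, 8)); after release of (0, 0, 1) the pool is (3, 9, 9)
  run proc-I (needs (2, 8, 0), free (3, 9, 9)); after release of (1, 0, 1) the pool is (4, 9, 10)
  run proc-G (needs (1, 4, 3), free (4, 9, 10)); after release of (0, 0, 2) the pool is (4, 9, 12)


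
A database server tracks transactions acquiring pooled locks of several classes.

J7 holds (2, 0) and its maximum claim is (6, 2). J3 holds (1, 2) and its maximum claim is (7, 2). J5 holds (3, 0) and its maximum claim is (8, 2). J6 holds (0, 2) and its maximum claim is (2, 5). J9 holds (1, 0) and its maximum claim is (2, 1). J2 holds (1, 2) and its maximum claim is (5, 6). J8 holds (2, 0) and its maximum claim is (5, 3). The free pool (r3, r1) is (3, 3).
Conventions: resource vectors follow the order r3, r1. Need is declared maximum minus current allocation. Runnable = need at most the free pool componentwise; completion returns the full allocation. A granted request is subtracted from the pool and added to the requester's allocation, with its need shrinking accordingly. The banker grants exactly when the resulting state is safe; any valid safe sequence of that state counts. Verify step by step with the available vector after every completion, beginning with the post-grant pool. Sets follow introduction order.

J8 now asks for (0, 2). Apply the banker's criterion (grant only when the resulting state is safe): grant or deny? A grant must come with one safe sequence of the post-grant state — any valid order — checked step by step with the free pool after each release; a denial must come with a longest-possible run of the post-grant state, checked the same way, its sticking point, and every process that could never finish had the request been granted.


GRANT — the state after the grant stays safe, e.g. via J9, J8, J3, J6, J2, J7, J5.
Key observation: the transfer keeps a workable pool ((3, 1)); J9 starts the safe sequence.
Verifying the post-grant state step by step:
  pool = (3, 1)
  run J9 (needs (1, 1), free (3, 1)); after release of (1, 0) the pool is (4, 1)
  run J8 (needs (3, 1), free (4, 1)); after release of (2, 2) the pool is (6, 3)
  run J3 (needs (6, 0), free (6, 3)); after release of (1, 2) the pool is (7, 5)
  run J6 (needs (2, 3), free (7, 5)); after release of (0, 2) the pool is (7, 7)
  run J2 (needs (4, 4), free (7, 7)); after release of (1, 2) the pool is (8, 9)
  run J7 (needs (4, 2), free (8, 9)); after release of (2, 0) the pool is (10, 9)
  run J5 (needs (5, 2), free (10, 9)); after release of (3, 0) the pool is (13, 9)


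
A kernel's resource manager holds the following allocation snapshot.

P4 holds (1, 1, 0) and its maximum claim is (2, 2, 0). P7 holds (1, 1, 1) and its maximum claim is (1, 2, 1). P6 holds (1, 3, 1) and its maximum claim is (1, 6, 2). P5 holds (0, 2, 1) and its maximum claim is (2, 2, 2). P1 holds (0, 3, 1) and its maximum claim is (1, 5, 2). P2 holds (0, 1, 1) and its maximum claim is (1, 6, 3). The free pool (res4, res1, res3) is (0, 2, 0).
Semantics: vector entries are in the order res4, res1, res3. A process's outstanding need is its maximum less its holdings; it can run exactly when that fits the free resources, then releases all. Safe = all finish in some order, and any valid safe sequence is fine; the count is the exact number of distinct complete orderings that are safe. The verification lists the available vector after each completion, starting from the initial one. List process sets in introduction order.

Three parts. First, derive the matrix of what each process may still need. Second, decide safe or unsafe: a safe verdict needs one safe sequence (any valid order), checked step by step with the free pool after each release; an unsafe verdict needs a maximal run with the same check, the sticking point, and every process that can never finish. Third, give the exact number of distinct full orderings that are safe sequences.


(1) Need matrix, components ordered res4, res1, res3:
  P4: (1, 1, 0)
  P7: (0, 1, 0)
  P6: (0, 3, 1)
  P5: (2, 0, 1)
  P1: (1, 2, 1)
  P2: (1, 5, 2)
(2) SAFE, for example via the order P7, P6, P2, P1, P4, P5.
Key observation: P6 is the earliest step where a requested resource binds exactly: need (0, 3, 1), pool (1, 3, 1) at its turn.
Check, step by step:
  pool = (0, 2, 0)
  run P7 (needs (0, 1, 0), free (0, 2, 0)); after release of (1, 1, 1) the pool is (1, 3, 1)
  run P6 (needs (0, 3, 1), free (1, 3, 1)); after release of (1, 3, 1) the pool is (2, 6, 2)
  run P2 (needs (1, 5, 2), free (2, 6, 2)); after release of (0, 1, 1) the pool is (2, 7, 3)
  run P1 (needs (1, 2, 1), free (2, 7, 3)); after release of (0, 3, 1) the pool is (2, 10, 4)
  run P4 (needs (1, 1, 0), free (2, 10, 4)); after release of (1, 1, 0) the pool is (3, 11, 4)
  run P5 (needs (2, 0, 1), free (3, 11, 4)); after release of (0, 2, 1) the pool is (3, 13, 5)
(3) The exact count: 58 of the possible complete orderings are safe sequences.


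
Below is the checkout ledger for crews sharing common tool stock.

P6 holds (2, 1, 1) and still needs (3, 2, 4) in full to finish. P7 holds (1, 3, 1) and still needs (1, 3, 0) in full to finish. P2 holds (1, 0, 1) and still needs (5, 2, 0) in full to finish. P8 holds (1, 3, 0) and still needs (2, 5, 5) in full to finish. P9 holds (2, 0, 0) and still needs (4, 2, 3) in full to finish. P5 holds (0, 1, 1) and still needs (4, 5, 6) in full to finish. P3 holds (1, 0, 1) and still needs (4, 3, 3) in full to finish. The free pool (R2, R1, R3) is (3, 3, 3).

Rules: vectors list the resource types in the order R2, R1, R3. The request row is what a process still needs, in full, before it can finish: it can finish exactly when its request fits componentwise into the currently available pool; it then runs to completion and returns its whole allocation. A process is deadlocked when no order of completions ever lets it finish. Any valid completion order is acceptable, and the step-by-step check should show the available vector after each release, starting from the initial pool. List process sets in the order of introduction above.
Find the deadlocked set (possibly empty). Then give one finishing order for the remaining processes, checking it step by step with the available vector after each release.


The deadlocked set is empty.
Key observation: beginning at P7, releases accumulate fast enough that every process eventually fits.
One completion order for the rest: P7, P6, P8, P2, P5, P9, P3. Check, step by step:
  pool = (3, 3, 3)
  run P7 (needs (1, 3, 0), free (3, 3, 3)); after release of (1, 3, 1) the pool is (4, 6, 4)
  run P6 (needs (3, 2, 4), free (4, 6, 4)); after release of (2, 1, 1) the pool is (6, 7, 5)
  run P8 (needs (2, 5, 5), free (6, 7, 5)); after release of (1, 3, 0) the pool is (7, 10, 5)
  run P2 (needs (5, 2, 0), free (7, 10, 5)); after release of (1, 0, 1) the pool is (8, 10, 6)
  run P5 (needs (4, 5, 6), free (8, 10, 6)); after release of (0, 1, 1) the pool is (8, 11, 7)
  run P9 (needs (4, 2, 3), free (8, 11, 7)); after release of (2, 0, 0) the pool is (10, 11, 7)
  run P3 (needs (4, 3, 3), free (10, 11, 7)); after release of (1, 0, 1) the pool is (11, 11, 8)


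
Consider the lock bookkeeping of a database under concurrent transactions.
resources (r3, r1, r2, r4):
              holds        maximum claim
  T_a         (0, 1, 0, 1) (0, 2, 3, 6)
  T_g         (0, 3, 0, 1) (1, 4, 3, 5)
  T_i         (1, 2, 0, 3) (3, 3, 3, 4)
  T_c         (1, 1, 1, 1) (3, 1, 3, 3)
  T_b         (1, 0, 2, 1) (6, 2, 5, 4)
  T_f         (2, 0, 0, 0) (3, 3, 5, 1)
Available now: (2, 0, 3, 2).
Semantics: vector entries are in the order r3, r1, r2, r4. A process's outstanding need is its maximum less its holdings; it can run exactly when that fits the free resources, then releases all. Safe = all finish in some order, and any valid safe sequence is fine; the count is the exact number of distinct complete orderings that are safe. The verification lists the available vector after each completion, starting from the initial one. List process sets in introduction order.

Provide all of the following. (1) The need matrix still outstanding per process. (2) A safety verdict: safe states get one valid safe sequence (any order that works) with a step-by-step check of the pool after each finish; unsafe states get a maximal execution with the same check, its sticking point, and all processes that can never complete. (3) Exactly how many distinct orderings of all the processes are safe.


(1) Outstanding need per process (order r3, r1, r2, r4):
  T_a: (0, 1, 3, 5)
  T_g: (1, 1, 3, 4)
  T_i: (2, 1, 3, 1)
  T_c: (2, 0, 2, 2)
  T_b: (5, 2, 3, 3)
  T_f: (1, 3, 5, 1)
(2) The state is UNSAFE.
Key observation: after T_c, T_i, T_g, T_a the pool peaks at (4, 7, 4, 8), and each blocked process is short somewhere: T_b on r3; T_f on r2.
The run T_c, T_i, T_g, T_a cannot be extended any further. Walking it through:
  pool = (2, 0, 3, 2)
  T_c: need (2, 0, 2, 2) fits (2, 0, 3, 2); releases (1, 1, 1, 1), pool now (3, 1, 4, 3)
  T_i: need (2, 1, 3, 1) fits (3, 1, 4, 3); releases (1, 2, 0, 3), pool now (4, 3, 4, 6)
  T_g: need (1, 1, 3, 4) fits (4, 3, 4, 6); releases (0, 3, 0, 1), pool now (4, 6, 4, 7)
  T_a: need (0, 1, 3, 5) fits (4, 6, 4, 7); releases (0, 1, 0, 1), pool now (4, 7, 4, 8)
  T_b still needs (5, 2, 3, 3) but only (4, 7, 4, 8) is free — short on r3
  T_f still needs (1, 3, 5, 1) but only (4, 7, 4, 8) is free — short on r2
Processes that can never finish: T_b and T_f.
(3) The exact count: 0 of the possible complete orderings are safe sequences.


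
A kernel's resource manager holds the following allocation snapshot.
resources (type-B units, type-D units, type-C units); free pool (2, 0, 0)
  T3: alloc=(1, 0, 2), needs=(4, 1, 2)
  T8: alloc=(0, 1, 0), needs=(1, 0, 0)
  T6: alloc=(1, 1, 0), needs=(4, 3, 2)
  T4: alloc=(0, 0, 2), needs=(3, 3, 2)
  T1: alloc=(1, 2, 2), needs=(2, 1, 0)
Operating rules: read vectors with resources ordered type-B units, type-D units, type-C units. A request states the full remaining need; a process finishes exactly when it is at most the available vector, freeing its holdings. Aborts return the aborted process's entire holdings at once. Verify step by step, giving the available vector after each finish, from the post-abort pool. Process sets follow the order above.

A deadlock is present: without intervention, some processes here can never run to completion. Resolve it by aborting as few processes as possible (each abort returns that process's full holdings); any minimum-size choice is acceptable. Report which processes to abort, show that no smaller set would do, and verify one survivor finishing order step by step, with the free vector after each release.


The answer: abort T3.
Key observation: no ordering could ever have run T6 before the abort of T3; with (1, 0, 2) back in the pool it fits at step 3.
Why nothing smaller works: aborting no one leaves the state deadlocked as given.
Survivors finish in the order: T8, T1, T6, T4. Walking it through (pool after the aborts first):
  pool = (3, 0, 2)
  T8 needs (1, 0, 0) <= (3, 0, 2) -> finishes; pool += (0, 1, 0) = (3, 1, 2)
  T1 needs (2, 1, 0) <= (3, 1, 2) -> finishes; pool += (1, 2, 2) = (4, 3, 4)
  T6 needs (4, 3, 2) <= (4, 3, 4) -> finishes; pool += (1, 1, 0) = (5, 4, 4)
  T4 needs (3, 3, 2) <= (5, 4, 4) -> finishes; pool += (0, 0, 2) = (5, 4, 6)


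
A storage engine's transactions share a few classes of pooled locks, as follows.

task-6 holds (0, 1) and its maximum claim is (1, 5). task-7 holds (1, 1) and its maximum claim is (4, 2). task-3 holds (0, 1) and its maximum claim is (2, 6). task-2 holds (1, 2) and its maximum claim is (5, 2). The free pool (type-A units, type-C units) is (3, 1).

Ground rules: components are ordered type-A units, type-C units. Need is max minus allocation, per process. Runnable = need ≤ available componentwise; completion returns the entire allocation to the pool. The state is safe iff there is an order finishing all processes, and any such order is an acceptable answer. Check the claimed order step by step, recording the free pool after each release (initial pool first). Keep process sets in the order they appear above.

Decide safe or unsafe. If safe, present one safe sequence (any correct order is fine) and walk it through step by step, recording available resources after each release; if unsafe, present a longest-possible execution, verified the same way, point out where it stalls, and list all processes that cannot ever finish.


SAFE — a valid safe sequence is task-7, task-2, task-6, task-3.
Key observation: at task-7 the run first touches a limit — (3, 1) against (3, 1), exact on a resource it actually requests.
Step-by-step check:
  pool = (3, 1)
  task-7 needs (3, 1) <= (3, 1) -> finishes; pool += (1, 1) = (4, 2)
  task-2 needs (4, 0) <= (4, 2) -> finishes; pool += (1, 2) = (5, 4)
  task-6 needs (1, 4) <= (5, 4) -> finishes; pool += (0, 1) = (5, 5)
  task-3 needs (2, 5) <= (5, 5) -> finishes; pool += (0, 1) = (5, 6)
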